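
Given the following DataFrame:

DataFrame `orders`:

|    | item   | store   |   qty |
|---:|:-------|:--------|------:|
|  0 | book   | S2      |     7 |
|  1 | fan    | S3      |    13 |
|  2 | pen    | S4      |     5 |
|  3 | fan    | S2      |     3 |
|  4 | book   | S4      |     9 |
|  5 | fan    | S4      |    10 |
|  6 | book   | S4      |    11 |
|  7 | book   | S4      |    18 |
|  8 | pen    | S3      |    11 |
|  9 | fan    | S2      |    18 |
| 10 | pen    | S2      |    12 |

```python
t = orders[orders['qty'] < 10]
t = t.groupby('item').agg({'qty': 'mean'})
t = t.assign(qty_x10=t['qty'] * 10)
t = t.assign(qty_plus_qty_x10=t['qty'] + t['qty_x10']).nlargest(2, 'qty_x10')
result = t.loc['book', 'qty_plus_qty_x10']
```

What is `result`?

88.0

filter rows where qty < 10:
   item store  qty
0  book    S2    7
2   pen    S4    5
3   fan    S2    3
4  book    S4    9
group by item, mean of qty:
      qty
item     
book  8.0
fan   3.0
pen   5.0
add column qty_x10 = t['qty'] * 10:
      qty  qty_x10
item              
book  8.0     80.0
fan   3.0     30.0
pen   5.0     50.0
add column qty_plus_qty_x10 = t['qty'] + t['qty_x10']:
      qty  qty_x10  qty_plus_qty_x10
item                                
book  8.0     80.0              88.0
fan   3.0     30.0              33.0
pen   5.0     50.0              55.0
take 2 rows with largest qty_x10:
      qty  qty_x10  qty_plus_qty_x10
item                                
book  8.0     80.0              88.0
pen   5.0     50.0              55.0
Hence 88.0.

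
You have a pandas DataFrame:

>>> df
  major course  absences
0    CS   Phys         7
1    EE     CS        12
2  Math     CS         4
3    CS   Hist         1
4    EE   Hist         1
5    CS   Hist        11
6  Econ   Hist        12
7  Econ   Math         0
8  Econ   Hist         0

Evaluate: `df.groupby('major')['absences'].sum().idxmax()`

CS

group by major, sum of absences:
major
CS      19
EE      13
Econ    12
Math     4
Name: absences, dtype: int64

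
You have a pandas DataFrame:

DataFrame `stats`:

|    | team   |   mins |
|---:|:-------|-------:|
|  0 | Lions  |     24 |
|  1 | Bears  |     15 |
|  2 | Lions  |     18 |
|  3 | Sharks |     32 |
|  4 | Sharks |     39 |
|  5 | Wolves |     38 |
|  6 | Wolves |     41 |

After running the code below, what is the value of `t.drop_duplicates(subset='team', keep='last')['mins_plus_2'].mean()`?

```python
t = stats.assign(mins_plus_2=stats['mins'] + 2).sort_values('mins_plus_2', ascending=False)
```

27.75

add column mins_plus_2 = stats['mins'] + 2:
     team  mins  mins_plus_2
0   Lions    24           26
1   Bears    15           17
2   Lions    18           20
3  Sharks    32           34
4  Sharks    39           41
5  Wolves    38           40
6  Wolves    41           43
sort by mins_plus_2 descending:
     team  mins  mins_plus_2
6  Wolves    41           43
4  Sharks    39           41
5  Wolves    38           40
3  Sharks    32           34
0   Lions    24           26
2   Lions    18           20
1   Bears    15           17
drop duplicate team (keep=last):
     team  mins  mins_plus_2
5  Wolves    38           40
3  Sharks    32           34
2   Lions    18           20
1   Bears    15           17
So mean() = 27.75.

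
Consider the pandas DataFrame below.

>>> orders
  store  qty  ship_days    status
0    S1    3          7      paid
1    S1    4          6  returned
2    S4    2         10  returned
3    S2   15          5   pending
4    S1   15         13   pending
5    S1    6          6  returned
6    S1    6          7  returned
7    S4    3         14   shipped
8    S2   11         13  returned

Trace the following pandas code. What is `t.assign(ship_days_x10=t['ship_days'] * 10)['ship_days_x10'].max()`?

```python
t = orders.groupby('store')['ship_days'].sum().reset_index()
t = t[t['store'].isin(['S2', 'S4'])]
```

group by store, sum of ship_days:
store
S1    39
S2    18
S4    24
Name: ship_days, dtype: int64
reset_index():
  store  ship_days
0    S1         39
1    S2         18
2    S4         24
filter rows where store in ['S2', 'S4']:
  store  ship_days
1    S2         18
2    S4         24
add column ship_days_x10 = t['ship_days'] * 10:
  store  ship_days  ship_days_x10
1    S2         18            180
2    S4         24            240
Finally, max of column 'ship_days_x10' = 240.

240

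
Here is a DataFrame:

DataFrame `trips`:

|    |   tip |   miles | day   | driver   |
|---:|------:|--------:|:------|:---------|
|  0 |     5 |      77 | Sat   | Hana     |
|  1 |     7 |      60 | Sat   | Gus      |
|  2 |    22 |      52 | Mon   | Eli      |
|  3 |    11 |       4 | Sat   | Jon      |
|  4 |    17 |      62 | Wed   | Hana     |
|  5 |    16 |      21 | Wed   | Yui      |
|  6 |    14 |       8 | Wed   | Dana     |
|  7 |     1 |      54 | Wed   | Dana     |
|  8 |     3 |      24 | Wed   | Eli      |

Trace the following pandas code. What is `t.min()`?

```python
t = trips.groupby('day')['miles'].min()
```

4

group by day, min of miles:
day
Mon    52
Sat     4
Wed     8
Name: miles, dtype: int64
Then the min of the resulting series: 4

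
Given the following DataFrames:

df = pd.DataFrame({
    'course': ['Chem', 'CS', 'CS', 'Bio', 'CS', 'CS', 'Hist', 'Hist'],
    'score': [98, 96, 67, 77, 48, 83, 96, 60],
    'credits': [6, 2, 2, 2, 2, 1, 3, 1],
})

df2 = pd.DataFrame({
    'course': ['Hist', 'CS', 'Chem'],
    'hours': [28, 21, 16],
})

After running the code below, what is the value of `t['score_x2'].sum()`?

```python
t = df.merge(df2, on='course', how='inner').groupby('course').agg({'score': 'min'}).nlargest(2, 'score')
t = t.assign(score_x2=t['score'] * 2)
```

merge on 'course' (how='inner') → 7 rows:
  course  score  credits  hours
0   Chem     98        6     16
1     CS     96        2     21
2     CS     67        2     21
3     CS     48        2     21
4     CS     83        1     21
5   Hist     96        3     28
6   Hist     60        1     28
group by course, min of score:
        score
course       
CS         48
Chem       98
Hist       60
take 2 rows with largest score:
        score
course       
Chem       98
Hist       60
add column score_x2 = t['score'] * 2:
        score  score_x2
course                 
Chem       98       196
Hist       60       120
So sum() = 316.

316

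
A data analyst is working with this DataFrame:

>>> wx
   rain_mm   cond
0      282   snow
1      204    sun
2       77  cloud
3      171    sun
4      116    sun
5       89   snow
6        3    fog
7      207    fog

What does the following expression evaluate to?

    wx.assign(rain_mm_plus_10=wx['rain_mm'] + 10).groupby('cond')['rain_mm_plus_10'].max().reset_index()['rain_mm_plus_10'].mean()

add column rain_mm_plus_10 = wx['rain_mm'] + 10:
   rain_mm   cond  rain_mm_plus_10
0      282   snow              292
1      204    sun              214
2       77  cloud               87
3      171    sun              181
4      116    sun              126
5       89   snow               99
6        3    fog               13
7      207    fog              217
group by cond, max of rain_mm_plus_10:
cond
cloud     87
fog      217
snow     292
sun      214
Name: rain_mm_plus_10, dtype: int64
reset_index():
    cond  rain_mm_plus_10
0  cloud               87
1    fog              217
2   snow              292
3    sun              214
Then the mean of column 'rain_mm_plus_10': 202.5

202.5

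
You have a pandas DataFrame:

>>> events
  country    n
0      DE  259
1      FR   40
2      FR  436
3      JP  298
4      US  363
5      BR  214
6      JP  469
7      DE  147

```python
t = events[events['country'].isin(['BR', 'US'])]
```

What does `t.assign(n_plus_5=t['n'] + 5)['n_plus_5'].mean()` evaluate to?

293.5

filter rows where country in ['BR', 'US']:
  country    n
4      US  363
5      BR  214
add column n_plus_5 = t['n'] + 5:
  country    n  n_plus_5
4      US  363       368
5      BR  214       219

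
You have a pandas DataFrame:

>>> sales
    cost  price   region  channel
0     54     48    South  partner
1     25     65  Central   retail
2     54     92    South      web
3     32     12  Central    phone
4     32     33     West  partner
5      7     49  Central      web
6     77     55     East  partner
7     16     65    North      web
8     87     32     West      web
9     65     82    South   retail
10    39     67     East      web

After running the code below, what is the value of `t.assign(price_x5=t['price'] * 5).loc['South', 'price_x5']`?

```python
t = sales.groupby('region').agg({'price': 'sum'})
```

1110

group by region, sum of price:
         price
region        
Central    126
East       122
North       65
South      222
West        65
add column price_x5 = t['price'] * 5:
         price  price_x5
region                  
Central    126       630
East       122       610
North       65       325
South      222      1110
West        65       325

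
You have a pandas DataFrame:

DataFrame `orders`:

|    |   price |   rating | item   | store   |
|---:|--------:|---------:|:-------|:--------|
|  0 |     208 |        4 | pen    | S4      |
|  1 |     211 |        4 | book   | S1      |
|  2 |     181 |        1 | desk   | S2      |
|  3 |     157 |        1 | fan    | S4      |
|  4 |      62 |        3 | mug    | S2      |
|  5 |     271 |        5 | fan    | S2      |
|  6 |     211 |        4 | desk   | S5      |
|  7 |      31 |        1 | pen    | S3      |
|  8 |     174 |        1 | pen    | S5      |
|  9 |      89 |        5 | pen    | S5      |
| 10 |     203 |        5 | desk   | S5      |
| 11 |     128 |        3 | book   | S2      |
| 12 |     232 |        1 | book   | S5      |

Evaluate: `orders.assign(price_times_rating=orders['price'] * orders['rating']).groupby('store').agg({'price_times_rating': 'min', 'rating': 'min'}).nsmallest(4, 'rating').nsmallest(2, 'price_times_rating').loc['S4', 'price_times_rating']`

157

add column price_times_rating = orders['price'] * orders['rating']:
    price  rating  item store  price_times_rating
0     208       4   pen    S4                 832
1     211       4  book    S1                 844
2     181       1  desk    S2                 181
3     157       1   fan    S4                 157
4      62       3   mug    S2                 186
5     271       5   fan    S2                1355
6     211       4  desk    S5                 844
7      31       1   pen    S3                  31
8     174       1   pen    S5                 174
9      89       5   pen    S5                 445
10    203       5  desk    S5                1015
11    128       3  book    S2                 384
12    232       1  book    S5                 232
group by store: min(price_times_rating), min(rating):
       price_times_rating  rating
store                            
S1                    844       4
S2                    181       1
S3                     31       1
S4                    157       1
S5                    174       1
take 4 rows with smallest rating:
       price_times_rating  rating
store                            
S2                    181       1
S3                     31       1
S4                    157       1
S5                    174       1
take 2 rows with smallest price_times_rating:
       price_times_rating  rating
store                            
S3                     31       1
S4                    157       1
Then the value at row 'S4', column 'price_times_rating': 157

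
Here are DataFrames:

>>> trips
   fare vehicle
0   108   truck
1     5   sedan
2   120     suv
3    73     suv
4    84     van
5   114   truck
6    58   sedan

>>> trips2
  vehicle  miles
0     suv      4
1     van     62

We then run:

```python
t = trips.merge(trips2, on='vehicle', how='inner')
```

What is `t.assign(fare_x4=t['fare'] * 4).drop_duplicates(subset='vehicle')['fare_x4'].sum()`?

816

merge on 'vehicle' (how='inner') → 3 rows:
   fare vehicle  miles
0   120     suv      4
1    73     suv      4
2    84     van     62
add column fare_x4 = t['fare'] * 4:
   fare vehicle  miles  fare_x4
0   120     suv      4      480
1    73     suv      4      292
2    84     van     62      336
drop duplicate vehicle (keep=first):
   fare vehicle  miles  fare_x4
0   120     suv      4      480
2    84     van     62      336
The sum of column 'fare_x4' is 816.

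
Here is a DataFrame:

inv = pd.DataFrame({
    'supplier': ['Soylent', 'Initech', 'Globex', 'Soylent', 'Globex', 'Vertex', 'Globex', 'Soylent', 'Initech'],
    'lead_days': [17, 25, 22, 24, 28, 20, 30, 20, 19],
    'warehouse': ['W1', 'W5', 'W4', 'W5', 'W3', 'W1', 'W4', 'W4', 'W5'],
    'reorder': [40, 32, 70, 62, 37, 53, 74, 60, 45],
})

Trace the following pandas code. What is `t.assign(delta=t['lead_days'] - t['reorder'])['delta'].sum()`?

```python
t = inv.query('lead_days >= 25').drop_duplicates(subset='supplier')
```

-16

filter rows where lead_days >= 25:
  supplier  lead_days warehouse  reorder
1  Initech         25        W5       32
4   Globex         28        W3       37
6   Globex         30        W4       74
drop duplicate supplier (keep=first):
  supplier  lead_days warehouse  reorder
1  Initech         25        W5       32
4   Globex         28        W3       37
add column delta = t['lead_days'] - t['reorder']:
  supplier  lead_days warehouse  reorder  delta
1  Initech         25        W5       32     -7
4   Globex         28        W3       37     -9
sum of column 'delta' → -16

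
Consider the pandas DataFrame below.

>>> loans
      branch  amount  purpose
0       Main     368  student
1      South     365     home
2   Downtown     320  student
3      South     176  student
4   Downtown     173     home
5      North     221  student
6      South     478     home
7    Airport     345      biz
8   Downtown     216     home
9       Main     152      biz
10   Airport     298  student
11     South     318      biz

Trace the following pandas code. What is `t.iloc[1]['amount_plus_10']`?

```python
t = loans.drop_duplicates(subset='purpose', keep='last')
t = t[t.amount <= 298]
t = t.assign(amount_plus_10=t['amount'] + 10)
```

308

drop duplicate purpose (keep=last):
      branch  amount  purpose
8   Downtown     216     home
10   Airport     298  student
11     South     318      biz
filter rows where amount <= 298:
      branch  amount  purpose
8   Downtown     216     home
10   Airport     298  student
add column amount_plus_10 = t['amount'] + 10:
      branch  amount  purpose  amount_plus_10
8   Downtown     216     home             226
10   Airport     298  student             308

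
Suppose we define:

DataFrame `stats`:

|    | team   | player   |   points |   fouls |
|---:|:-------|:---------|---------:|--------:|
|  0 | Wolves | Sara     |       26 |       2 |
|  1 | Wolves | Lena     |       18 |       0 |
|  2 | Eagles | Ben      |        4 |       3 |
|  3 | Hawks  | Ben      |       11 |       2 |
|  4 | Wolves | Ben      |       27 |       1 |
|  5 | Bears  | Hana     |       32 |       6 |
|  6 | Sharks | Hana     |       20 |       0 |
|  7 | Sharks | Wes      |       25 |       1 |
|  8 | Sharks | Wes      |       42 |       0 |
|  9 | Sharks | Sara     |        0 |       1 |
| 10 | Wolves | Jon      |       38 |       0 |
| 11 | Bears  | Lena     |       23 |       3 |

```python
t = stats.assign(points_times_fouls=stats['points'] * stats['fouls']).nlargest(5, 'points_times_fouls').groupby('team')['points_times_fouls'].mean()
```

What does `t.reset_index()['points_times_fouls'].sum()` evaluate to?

195.0

add column points_times_fouls = stats['points'] * stats['fouls']:
      team player  points  fouls  points_times_fouls
0   Wolves   Sara      26      2                  52
1   Wolves   Lena      18      0                   0
2   Eagles    Ben       4      3                  12
3    Hawks    Ben      11      2                  22
4   Wolves    Ben      27      1                  27
5    Bears   Hana      32      6                 192
6   Sharks   Hana      20      0                   0
7   Sharks    Wes      25      1                  25
8   Sharks    Wes      42      0                   0
9   Sharks   Sara       0      1                   0
10  Wolves    Jon      38      0                   0
11   Bears   Lena      23      3                  69
take 5 rows with largest points_times_fouls:
      team player  points  fouls  points_times_fouls
5    Bears   Hana      32      6                 192
11   Bears   Lena      23      3                  69
0   Wolves   Sara      26      2                  52
4   Wolves    Ben      27      1                  27
7   Sharks    Wes      25      1                  25
group by team, mean of points_times_fouls:
team
Bears     130.5
Sharks     25.0
Wolves     39.5
Name: points_times_fouls, dtype: float64
reset_index():
     team  points_times_fouls
0   Bears               130.5
1  Sharks                25.0
2  Wolves                39.5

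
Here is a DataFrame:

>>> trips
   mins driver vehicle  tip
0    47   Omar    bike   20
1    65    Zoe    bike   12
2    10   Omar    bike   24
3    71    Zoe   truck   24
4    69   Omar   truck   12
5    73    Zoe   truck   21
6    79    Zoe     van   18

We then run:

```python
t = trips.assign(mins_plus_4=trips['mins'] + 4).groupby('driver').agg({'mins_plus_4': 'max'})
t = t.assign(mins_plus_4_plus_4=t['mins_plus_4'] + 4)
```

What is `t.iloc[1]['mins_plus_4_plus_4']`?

87

add column mins_plus_4 = trips['mins'] + 4:
   mins driver vehicle  tip  mins_plus_4
0    47   Omar    bike   20           51
1    65    Zoe    bike   12           69
2    10   Omar    bike   24           14
3    71    Zoe   truck   24           75
4    69   Omar   truck   12           73
5    73    Zoe   truck   21           77
6    79    Zoe     van   18           83
group by driver, max of mins_plus_4:
        mins_plus_4
driver             
Omar             73
Zoe              83
add column mins_plus_4_plus_4 = t['mins_plus_4'] + 4:
        mins_plus_4  mins_plus_4_plus_4
driver                                 
Omar             73                  77
Zoe              83                  87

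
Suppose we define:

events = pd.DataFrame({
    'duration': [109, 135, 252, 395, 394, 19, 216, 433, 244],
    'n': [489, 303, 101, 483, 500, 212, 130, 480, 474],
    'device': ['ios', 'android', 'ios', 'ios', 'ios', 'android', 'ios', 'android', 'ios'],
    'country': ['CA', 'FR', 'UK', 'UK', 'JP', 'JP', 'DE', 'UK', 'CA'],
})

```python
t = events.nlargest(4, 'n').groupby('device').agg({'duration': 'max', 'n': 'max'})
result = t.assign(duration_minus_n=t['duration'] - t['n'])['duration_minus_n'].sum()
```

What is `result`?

take 4 rows with largest n:
   duration    n   device country
4       394  500      ios      JP
0       109  489      ios      CA
3       395  483      ios      UK
7       433  480  android      UK
group by device: max(duration), max(n):
         duration    n
device                
android       433  480
ios           395  500
add column duration_minus_n = t['duration'] - t['n']:
         duration    n  duration_minus_n
device                                  
android       433  480               -47
ios           395  500              -105
Hence -152.

-152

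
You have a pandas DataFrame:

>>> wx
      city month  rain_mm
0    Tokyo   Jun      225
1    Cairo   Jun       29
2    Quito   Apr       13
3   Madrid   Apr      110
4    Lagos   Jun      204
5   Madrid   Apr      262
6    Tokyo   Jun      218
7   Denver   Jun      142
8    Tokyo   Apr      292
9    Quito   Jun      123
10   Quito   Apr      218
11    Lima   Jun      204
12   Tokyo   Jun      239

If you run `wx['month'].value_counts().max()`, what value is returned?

8

value_counts of month:
month
Jun    8
Apr    5
Name: count, dtype: int64
So max() = 8.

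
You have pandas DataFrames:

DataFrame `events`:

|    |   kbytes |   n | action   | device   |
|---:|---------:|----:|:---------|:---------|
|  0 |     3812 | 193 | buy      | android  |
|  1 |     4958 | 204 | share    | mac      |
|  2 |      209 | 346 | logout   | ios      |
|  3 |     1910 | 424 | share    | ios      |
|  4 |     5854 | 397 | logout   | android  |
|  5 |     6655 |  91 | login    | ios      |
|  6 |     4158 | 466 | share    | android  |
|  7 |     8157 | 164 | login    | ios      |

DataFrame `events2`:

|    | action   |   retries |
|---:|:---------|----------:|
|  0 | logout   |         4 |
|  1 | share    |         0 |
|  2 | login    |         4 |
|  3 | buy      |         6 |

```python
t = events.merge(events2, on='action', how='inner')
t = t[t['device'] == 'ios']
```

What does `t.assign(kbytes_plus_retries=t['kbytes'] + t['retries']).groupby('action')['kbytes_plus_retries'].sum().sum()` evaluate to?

merge on 'action' (how='inner') → 8 rows:
   kbytes    n  action   device  retries
0    3812  193     buy  android        6
1    4958  204   share      mac        0
2     209  346  logout      ios        4
3    1910  424   share      ios        0
4    5854  397  logout  android        4
5    6655   91   login      ios        4
6    4158  466   share  android        0
7    8157  164   login      ios        4
filter rows where device == 'ios':
   kbytes    n  action device  retries
2     209  346  logout    ios        4
3    1910  424   share    ios        0
5    6655   91   login    ios        4
7    8157  164   login    ios        4
add column kbytes_plus_retries = t['kbytes'] + t['retries']:
   kbytes    n  action device  retries  kbytes_plus_retries
2     209  346  logout    ios        4                  213
3    1910  424   share    ios        0                 1910
5    6655   91   login    ios        4                 6659
7    8157  164   login    ios        4                 8161
group by action, sum of kbytes_plus_retries:
action
login     14820
logout      213
share      1910
Name: kbytes_plus_retries, dtype: int64

16943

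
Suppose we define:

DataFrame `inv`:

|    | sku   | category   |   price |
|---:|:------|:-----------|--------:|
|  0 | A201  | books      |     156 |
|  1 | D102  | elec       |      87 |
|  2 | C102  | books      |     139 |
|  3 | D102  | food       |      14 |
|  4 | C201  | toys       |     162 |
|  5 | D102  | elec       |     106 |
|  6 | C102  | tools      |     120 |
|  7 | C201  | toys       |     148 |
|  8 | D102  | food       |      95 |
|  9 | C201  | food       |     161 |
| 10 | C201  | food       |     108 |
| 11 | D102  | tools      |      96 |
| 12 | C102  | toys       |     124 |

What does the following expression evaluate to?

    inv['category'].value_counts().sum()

value_counts of category:
category
food     4
toys     3
books    2
elec     2
tools    2
Name: count, dtype: int64

13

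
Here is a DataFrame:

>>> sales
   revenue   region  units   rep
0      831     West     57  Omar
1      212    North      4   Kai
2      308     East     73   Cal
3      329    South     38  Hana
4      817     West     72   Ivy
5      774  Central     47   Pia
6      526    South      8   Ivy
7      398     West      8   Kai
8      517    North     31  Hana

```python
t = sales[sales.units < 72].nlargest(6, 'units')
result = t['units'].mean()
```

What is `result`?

31.5

filter rows where units < 72:
   revenue   region  units   rep
0      831     West     57  Omar
1      212    North      4   Kai
3      329    South     38  Hana
5      774  Central     47   Pia
6      526    South      8   Ivy
7      398     West      8   Kai
8      517    North     31  Hana
take 6 rows with largest units:
   revenue   region  units   rep
0      831     West     57  Omar
5      774  Central     47   Pia
3      329    South     38  Hana
8      517    North     31  Hana
6      526    South      8   Ivy
7      398     West      8   Kai
So mean() = 31.5.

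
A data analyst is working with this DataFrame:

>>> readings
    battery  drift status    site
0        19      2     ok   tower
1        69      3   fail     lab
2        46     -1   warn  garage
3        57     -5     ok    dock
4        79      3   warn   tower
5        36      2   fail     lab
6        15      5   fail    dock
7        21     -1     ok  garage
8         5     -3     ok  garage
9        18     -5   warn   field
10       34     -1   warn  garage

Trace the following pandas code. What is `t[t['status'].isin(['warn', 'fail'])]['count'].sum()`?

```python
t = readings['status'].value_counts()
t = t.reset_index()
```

7

value_counts of status:
status
ok      4
warn    4
fail    3
Name: count, dtype: int64
reset_index():
  status  count
0     ok      4
1   warn      4
2   fail      3
filter rows where status in ['warn', 'fail']:
  status  count
1   warn      4
2   fail      3
Finally, sum of column 'count' = 7.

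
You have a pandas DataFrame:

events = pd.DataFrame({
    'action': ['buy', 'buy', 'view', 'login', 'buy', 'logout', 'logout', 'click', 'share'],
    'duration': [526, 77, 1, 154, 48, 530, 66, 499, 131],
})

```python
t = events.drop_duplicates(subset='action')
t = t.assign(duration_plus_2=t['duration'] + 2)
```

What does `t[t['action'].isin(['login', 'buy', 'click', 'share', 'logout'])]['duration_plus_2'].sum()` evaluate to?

1850

drop duplicate action (keep=first):
   action  duration
0     buy       526
2    view         1
3   login       154
5  logout       530
7   click       499
8   share       131
add column duration_plus_2 = t['duration'] + 2:
   action  duration  duration_plus_2
0     buy       526              528
2    view         1                3
3   login       154              156
5  logout       530              532
7   click       499              501
8   share       131              133
filter rows where action in ['login', 'buy', 'click', 'share', 'logout']:
   action  duration  duration_plus_2
0     buy       526              528
3   login       154              156
5  logout       530              532
7   click       499              501
8   share       131              133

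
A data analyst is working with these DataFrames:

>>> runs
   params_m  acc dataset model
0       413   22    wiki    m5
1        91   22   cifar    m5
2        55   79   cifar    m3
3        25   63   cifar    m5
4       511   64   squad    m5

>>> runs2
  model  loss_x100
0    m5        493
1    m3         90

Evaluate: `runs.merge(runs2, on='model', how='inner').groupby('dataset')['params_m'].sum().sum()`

merge on 'model' (how='inner') → 5 rows:
   params_m  acc dataset model  loss_x100
0       413   22    wiki    m5        493
1        91   22   cifar    m5        493
2        55   79   cifar    m3         90
3        25   63   cifar    m5        493
4       511   64   squad    m5        493
group by dataset, sum of params_m:
dataset
cifar    171
squad    511
wiki     413
Name: params_m, dtype: int64

1095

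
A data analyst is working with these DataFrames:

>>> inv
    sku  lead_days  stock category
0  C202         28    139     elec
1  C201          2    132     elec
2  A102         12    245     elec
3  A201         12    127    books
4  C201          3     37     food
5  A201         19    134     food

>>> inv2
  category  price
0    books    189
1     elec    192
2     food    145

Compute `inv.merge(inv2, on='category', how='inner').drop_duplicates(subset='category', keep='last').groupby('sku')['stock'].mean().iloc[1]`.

merge on 'category' (how='inner') → 6 rows:
    sku  lead_days  stock category  price
0  C202         28    139     elec    192
1  C201          2    132     elec    192
2  A102         12    245     elec    192
3  A201         12    127    books    189
4  C201          3     37     food    145
5  A201         19    134     food    145
drop duplicate category (keep=last):
    sku  lead_days  stock category  price
2  A102         12    245     elec    192
3  A201         12    127    books    189
5  A201         19    134     food    145
group by sku, mean of stock:
sku
A102    245.0
A201    130.5
Name: stock, dtype: float64
Finally, value at position 1 = 130.5.

130.5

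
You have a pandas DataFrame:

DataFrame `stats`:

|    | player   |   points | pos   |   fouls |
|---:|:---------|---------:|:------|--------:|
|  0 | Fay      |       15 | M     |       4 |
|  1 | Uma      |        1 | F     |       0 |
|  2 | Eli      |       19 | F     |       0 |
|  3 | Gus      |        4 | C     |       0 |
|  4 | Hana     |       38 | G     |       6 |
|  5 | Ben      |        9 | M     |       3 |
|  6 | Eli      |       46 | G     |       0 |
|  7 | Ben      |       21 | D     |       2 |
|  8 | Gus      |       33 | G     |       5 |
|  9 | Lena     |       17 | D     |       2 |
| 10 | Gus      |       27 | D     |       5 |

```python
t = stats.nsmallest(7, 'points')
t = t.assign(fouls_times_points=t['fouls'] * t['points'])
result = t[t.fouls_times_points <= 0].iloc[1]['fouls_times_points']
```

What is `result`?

0

take 7 rows with smallest points:
  player  points pos  fouls
1    Uma       1   F      0
3    Gus       4   C      0
5    Ben       9   M      3
0    Fay      15   M      4
9   Lena      17   D      2
2    Eli      19   F      0
7    Ben      21   D      2
add column fouls_times_points = t['fouls'] * t['points']:
  player  points pos  fouls  fouls_times_points
1    Uma       1   F      0                   0
3    Gus       4   C      0                   0
5    Ben       9   M      3                  27
0    Fay      15   M      4                  60
9   Lena      17   D      2                  34
2    Eli      19   F      0                   0
7    Ben      21   D      2                  42
filter rows where fouls_times_points <= 0:
  player  points pos  fouls  fouls_times_points
1    Uma       1   F      0                   0
3    Gus       4   C      0                   0
2    Eli      19   F      0                   0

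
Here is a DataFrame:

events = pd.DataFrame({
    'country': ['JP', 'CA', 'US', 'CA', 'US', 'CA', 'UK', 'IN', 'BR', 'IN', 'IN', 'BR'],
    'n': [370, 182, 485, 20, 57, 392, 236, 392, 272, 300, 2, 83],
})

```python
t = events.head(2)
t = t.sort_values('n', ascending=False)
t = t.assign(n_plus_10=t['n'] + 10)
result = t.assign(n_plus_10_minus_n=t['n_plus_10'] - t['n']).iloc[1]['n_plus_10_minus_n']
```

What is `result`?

take first 2 rows:
  country    n
0      JP  370
1      CA  182
sort by n descending:
  country    n
0      JP  370
1      CA  182
add column n_plus_10 = t['n'] + 10:
  country    n  n_plus_10
0      JP  370        380
1      CA  182        192
add column n_plus_10_minus_n = t['n_plus_10'] - t['n']:
  country    n  n_plus_10  n_plus_10_minus_n
0      JP  370        380                 10
1      CA  182        192                 10

10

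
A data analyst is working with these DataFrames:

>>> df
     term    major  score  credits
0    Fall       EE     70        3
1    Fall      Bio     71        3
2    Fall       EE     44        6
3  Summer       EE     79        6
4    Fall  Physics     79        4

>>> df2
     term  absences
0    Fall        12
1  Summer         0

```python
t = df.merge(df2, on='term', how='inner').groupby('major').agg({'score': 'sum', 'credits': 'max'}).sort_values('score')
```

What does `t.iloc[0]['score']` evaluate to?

71

merge on 'term' (how='inner') → 5 rows:
     term    major  score  credits  absences
0    Fall       EE     70        3        12
1    Fall      Bio     71        3        12
2    Fall       EE     44        6        12
3  Summer       EE     79        6         0
4    Fall  Physics     79        4        12
group by major: sum(score), max(credits):
         score  credits
major                  
Bio         71        3
EE         193        6
Physics     79        4
sort by score:
         score  credits
major                  
Bio         71        3
Physics     79        4
EE         193        6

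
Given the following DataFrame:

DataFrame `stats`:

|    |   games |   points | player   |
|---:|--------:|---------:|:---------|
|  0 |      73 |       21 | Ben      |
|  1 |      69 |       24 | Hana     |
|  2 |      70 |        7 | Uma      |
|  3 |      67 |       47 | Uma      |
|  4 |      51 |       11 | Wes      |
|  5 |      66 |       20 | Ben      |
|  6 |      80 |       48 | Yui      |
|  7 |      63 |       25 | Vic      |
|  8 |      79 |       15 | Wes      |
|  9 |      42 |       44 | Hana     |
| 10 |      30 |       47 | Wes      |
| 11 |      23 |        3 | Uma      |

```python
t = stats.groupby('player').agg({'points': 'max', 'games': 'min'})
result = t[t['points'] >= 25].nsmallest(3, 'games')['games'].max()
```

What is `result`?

42

group by player: max(points), min(games):
        points  games
player               
Ben         21     66
Hana        44     42
Uma         47     23
Vic         25     63
Wes         47     30
Yui         48     80
filter rows where points >= 25:
        points  games
player               
Hana        44     42
Uma         47     23
Vic         25     63
Wes         47     30
Yui         48     80
take 3 rows with smallest games:
        points  games
player               
Uma         47     23
Wes         47     30
Hana        44     42
So max() = 42.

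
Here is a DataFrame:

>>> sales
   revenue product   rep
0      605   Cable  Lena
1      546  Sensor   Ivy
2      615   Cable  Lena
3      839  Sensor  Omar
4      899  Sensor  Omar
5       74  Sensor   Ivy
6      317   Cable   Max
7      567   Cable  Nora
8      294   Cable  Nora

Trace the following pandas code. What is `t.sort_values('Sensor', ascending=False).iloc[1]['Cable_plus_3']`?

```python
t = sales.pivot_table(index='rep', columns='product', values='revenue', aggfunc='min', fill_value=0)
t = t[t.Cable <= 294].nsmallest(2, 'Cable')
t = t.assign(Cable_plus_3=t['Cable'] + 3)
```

3

pivot: rows=rep, cols=product, min(revenue):
product  Cable  Sensor
rep                   
Ivy          0      74
Lena       605       0
Max        317       0
Nora       294       0
Omar         0     839
filter rows where Cable <= 294:
product  Cable  Sensor
rep                   
Ivy          0      74
Nora       294       0
Omar         0     839
take 2 rows with smallest Cable:
product  Cable  Sensor
rep                   
Ivy          0      74
Omar         0     839
add column Cable_plus_3 = t['Cable'] + 3:
product  Cable  Sensor  Cable_plus_3
rep                                 
Ivy          0      74             3
Omar         0     839             3
sort by Sensor descending:
product  Cable  Sensor  Cable_plus_3
rep                                 
Omar         0     839             3
Ivy          0      74             3
Reading off the value at position 1, column 'Cable_plus_3', we get 3.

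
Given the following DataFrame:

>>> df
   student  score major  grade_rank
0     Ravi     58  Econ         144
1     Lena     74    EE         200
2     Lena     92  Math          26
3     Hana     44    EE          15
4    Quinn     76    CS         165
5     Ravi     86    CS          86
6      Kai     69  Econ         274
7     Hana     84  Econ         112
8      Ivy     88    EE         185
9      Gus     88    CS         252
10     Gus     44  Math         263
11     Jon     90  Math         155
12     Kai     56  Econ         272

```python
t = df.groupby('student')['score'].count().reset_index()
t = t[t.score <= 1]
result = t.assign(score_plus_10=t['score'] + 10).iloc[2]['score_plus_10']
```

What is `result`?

11

group by student, count of score:
student
Gus      2
Hana     2
Ivy      1
Jon      1
Kai      2
Lena     2
Quinn    1
Ravi     2
Name: score, dtype: int64
reset_index():
  student  score
0     Gus      2
1    Hana      2
2     Ivy      1
3     Jon      1
4     Kai      2
5    Lena      2
6   Quinn      1
7    Ravi      2
filter rows where score <= 1:
  student  score
2     Ivy      1
3     Jon      1
6   Quinn      1
add column score_plus_10 = t['score'] + 10:
  student  score  score_plus_10
2     Ivy      1             11
3     Jon      1             11
6   Quinn      1             11
So iloc[2]['score_plus_10'] = 11.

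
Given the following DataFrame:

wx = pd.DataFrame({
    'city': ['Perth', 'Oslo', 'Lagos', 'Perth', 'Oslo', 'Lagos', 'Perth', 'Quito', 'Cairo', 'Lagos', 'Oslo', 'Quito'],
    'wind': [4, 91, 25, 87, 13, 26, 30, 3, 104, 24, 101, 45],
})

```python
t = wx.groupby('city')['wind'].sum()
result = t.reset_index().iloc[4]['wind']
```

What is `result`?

group by city, sum of wind:
city
Cairo    104
Lagos     75
Oslo     205
Perth    121
Quito     48
Name: wind, dtype: int64
reset_index():
    city  wind
0  Cairo   104
1  Lagos    75
2   Oslo   205
3  Perth   121
4  Quito    48

48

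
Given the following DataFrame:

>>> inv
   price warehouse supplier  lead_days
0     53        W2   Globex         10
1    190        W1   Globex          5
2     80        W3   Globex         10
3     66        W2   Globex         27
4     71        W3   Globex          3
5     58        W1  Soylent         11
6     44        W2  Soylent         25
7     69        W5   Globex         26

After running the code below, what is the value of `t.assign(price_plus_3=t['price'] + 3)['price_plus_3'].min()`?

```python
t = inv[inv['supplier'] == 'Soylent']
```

filter rows where supplier == 'Soylent':
   price warehouse supplier  lead_days
5     58        W1  Soylent         11
6     44        W2  Soylent         25
add column price_plus_3 = t['price'] + 3:
   price warehouse supplier  lead_days  price_plus_3
5     58        W1  Soylent         11            61
6     44        W2  Soylent         25            47

47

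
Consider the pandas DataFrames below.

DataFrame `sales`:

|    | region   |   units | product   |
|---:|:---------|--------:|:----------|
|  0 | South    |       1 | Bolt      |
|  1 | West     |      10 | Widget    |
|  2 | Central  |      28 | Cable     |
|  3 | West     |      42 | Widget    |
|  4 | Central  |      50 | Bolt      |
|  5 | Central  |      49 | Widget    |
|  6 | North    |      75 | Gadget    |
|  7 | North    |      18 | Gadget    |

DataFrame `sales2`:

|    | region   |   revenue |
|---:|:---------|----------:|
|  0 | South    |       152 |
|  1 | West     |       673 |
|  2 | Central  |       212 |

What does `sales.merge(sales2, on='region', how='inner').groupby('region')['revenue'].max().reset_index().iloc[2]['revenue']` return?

merge on 'region' (how='inner') → 6 rows:
    region  units product  revenue
0    South      1    Bolt      152
1     West     10  Widget      673
2  Central     28   Cable      212
3     West     42  Widget      673
4  Central     50    Bolt      212
5  Central     49  Widget      212
group by region, max of revenue:
region
Central    212
South      152
West       673
Name: revenue, dtype: int64
reset_index():
    region  revenue
0  Central      212
1    South      152
2     West      673
Reading off the value at position 2, column 'revenue', we get 673.

673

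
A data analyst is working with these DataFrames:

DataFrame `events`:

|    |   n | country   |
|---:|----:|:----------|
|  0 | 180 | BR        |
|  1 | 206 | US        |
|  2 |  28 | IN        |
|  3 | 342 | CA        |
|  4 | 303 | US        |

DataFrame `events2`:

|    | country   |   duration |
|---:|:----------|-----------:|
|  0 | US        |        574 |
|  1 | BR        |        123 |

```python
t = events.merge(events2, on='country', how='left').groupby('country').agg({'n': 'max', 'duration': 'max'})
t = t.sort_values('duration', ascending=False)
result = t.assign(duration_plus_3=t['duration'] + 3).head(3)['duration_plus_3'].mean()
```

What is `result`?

351.5

merge on 'country' (how='left') → 5 rows:
     n country  duration
0  180      BR     123.0
1  206      US     574.0
2   28      IN       NaN
3  342      CA       NaN
4  303      US     574.0
group by country: max(n), max(duration):
           n  duration
country               
BR       180     123.0
CA       342       NaN
IN        28       NaN
US       303     574.0
sort by duration descending:
           n  duration
country               
US       303     574.0
BR       180     123.0
CA       342       NaN
IN        28       NaN
add column duration_plus_3 = t['duration'] + 3:
           n  duration  duration_plus_3
country                                
US       303     574.0            577.0
BR       180     123.0            126.0
CA       342       NaN              NaN
IN        28       NaN              NaN
take first 3 rows:
           n  duration  duration_plus_3
country                                
US       303     574.0            577.0
BR       180     123.0            126.0
CA       342       NaN              NaN
Finally, mean of column 'duration_plus_3' = 351.5.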